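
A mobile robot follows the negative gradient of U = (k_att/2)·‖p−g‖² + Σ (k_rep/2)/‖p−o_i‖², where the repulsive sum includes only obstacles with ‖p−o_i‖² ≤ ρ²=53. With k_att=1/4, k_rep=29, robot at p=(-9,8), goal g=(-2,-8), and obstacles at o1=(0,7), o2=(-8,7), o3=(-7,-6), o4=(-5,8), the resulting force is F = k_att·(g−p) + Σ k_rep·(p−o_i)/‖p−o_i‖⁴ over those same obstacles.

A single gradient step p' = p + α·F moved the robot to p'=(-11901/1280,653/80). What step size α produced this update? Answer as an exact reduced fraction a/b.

F_att = 1/4·(g−p) = 1/4·(7,-16) = (1.7500,-4.0000)
o1: d²=82 > ρ²=53 → inactive
o2: d²=2 ≤ ρ²=53; F_rep = 29·(-1,1)/2² = (-7.2500,7.2500)
o3: d²=200 > ρ²=53 → inactive
o4: d²=16 ≤ ρ²=53; F_rep = 29·(-4,0)/16² = (-0.4531,0.0000)
F = F_att + ΣF_rep = (-5.9531,3.2500)
Δp = p'−p = (-0.2977,0.1625); α = Δx/Fx = (-381/1280) / (-381/64) = 1/20
check: Δy/Fy = (13/80) / (13/4) = 1/20 ✓

α = 1/20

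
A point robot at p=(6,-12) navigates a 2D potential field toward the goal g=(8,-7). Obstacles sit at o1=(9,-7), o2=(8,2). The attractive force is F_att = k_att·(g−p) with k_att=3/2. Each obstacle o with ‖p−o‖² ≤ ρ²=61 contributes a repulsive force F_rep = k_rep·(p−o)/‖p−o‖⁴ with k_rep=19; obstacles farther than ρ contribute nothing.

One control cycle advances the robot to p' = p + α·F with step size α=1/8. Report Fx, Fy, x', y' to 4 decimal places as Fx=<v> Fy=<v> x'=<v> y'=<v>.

Fx=2.9507 Fy=7.4178 x'=6.3688 y'=-11.0728

F_att = 3/2·(g−p) = 3/2·(2,5) = (3.0000,7.5000)
o1: d²=34 ≤ ρ²=61; F_rep = 19·(-3,-5)/34² = (-0.0493,-0.0822)
o2: d²=200 > ρ²=61 → inactive
F = F_att + ΣF_rep = (2.9507,7.4178)
p' = p + 1/8·F = (6.3688,-11.0728)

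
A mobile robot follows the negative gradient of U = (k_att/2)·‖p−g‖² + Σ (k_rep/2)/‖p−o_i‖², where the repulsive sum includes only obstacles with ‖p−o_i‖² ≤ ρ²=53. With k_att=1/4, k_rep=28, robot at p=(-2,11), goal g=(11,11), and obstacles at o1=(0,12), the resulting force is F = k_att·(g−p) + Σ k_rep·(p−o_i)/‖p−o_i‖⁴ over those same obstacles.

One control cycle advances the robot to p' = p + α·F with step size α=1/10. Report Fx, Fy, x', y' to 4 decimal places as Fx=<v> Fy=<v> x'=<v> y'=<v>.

Fx=1.0100 Fy=-1.1200 x'=-1.8990 y'=10.8880

F_att = 1/4·(g−p) = 1/4·(13,0) = (3.2500,0.0000)
o1: d²=5 ≤ ρ²=53; F_rep = 28·(-2,-1)/5² = (-2.2400,-1.1200)
F = F_att + ΣF_rep = (1.0100,-1.1200)
p' = p + 1/10·F = (-1.8990,10.8880)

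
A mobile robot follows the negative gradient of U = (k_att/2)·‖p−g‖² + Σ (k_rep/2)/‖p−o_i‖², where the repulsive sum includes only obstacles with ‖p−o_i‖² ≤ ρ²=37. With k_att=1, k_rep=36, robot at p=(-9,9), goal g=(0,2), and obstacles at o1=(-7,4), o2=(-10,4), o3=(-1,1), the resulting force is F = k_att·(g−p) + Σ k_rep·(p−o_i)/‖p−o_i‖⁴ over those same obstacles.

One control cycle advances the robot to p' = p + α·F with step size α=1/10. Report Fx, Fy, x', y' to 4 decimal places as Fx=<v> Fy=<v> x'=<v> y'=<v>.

Fx=8.9676 Fy=-6.5197 x'=-8.1032 y'=8.3480

F_att = 1·(g−p) = 1·(9,-7) = (9.0000,-7.0000)
o1: d²=29 ≤ ρ²=37; F_rep = 36·(-2,5)/29² = (-0.0856,0.2140)
o2: d²=26 ≤ ρ²=37; F_rep = 36·(1,5)/26² = (0.0533,0.2663)
o3: d²=128 > ρ²=37 → inactive
F = F_att + ΣF_rep = (8.9676,-6.5197)
p' = p + 1/10·F = (-8.1032,8.3480)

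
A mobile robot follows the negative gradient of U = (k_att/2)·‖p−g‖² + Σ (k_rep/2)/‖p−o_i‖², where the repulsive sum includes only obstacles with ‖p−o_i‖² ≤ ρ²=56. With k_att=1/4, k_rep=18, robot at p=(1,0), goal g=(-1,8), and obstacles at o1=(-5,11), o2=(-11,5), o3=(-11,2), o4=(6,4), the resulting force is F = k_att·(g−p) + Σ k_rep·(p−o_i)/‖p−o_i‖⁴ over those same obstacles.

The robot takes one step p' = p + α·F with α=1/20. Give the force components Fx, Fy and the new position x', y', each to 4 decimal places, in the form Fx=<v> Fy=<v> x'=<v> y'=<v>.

Fx=-0.5535 Fy=1.9572 x'=0.9723 y'=0.0979

F_att = 1/4·(g−p) = 1/4·(-2,8) = (-0.5000,2.0000)
o1: d²=157 > ρ²=56 → inactive
o2: d²=169 > ρ²=56 → inactive
o3: d²=148 > ρ²=56 → inactive
o4: d²=41 ≤ ρ²=56; F_rep = 18·(-5,-4)/41² = (-0.0535,-0.0428)
F = F_att + ΣF_rep = (-0.5535,1.9572)
p' = p + 1/20·F = (0.9723,0.0979)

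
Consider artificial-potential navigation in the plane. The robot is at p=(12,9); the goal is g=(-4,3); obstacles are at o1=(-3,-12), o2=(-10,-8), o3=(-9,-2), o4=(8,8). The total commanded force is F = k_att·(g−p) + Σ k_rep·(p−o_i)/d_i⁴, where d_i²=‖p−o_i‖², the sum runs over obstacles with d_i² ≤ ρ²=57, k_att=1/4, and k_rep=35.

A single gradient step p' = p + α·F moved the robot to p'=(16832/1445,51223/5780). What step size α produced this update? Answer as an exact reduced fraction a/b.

α = 1/10

F_att = 1/4·(g−p) = 1/4·(-16,-6) = (-4.0000,-1.5000)
o1: d²=666 > ρ²=57 → inactive
o2: d²=773 > ρ²=57 → inactive
o3: d²=562 > ρ²=57 → inactive
o4: d²=17 ≤ ρ²=57; F_rep = 35·(4,1)/17² = (0.4844,0.1211)
F = F_att + ΣF_rep = (-3.5156,-1.3789)
Δp = p'−p = (-0.3516,-0.1379); α = Δx/Fx = (-508/1445) / (-1016/289) = 1/10
check: Δy/Fy = (-797/5780) / (-797/578) = 1/10 ✓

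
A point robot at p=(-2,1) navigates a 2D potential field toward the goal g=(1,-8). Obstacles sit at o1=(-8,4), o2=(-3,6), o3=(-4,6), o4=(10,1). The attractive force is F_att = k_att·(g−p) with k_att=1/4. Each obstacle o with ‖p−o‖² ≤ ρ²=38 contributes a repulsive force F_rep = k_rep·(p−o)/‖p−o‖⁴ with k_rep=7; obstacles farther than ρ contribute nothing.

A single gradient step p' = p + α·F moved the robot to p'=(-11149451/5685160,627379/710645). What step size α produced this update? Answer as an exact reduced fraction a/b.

F_att = 1/4·(g−p) = 1/4·(3,-9) = (0.7500,-2.2500)
o1: d²=45 > ρ²=38 → inactive
o2: d²=26 ≤ ρ²=38; F_rep = 7·(1,-5)/26² = (0.0104,-0.0518)
o3: d²=29 ≤ ρ²=38; F_rep = 7·(2,-5)/29² = (0.0166,-0.0416)
o4: d²=144 > ρ²=38 → inactive
F = F_att + ΣF_rep = (0.7770,-2.3434)
Δp = p'−p = (0.0389,-0.1172); α = Δx/Fx = (220869/5685160) / (220869/284258) = 1/20
check: Δy/Fy = (-83266/710645) / (-333064/142129) = 1/20 ✓

α = 1/20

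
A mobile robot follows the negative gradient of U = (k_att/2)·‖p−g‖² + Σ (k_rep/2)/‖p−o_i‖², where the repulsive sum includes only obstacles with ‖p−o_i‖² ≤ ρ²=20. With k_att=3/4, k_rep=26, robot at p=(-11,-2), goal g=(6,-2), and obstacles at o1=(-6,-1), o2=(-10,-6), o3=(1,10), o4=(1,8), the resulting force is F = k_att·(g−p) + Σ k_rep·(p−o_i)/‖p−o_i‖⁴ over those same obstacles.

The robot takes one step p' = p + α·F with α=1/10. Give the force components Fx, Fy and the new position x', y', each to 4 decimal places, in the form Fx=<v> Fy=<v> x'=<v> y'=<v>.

F_att = 3/4·(g−p) = 3/4·(17,0) = (12.7500,0.0000)
o1: d²=26 > ρ²=20 → inactive
o2: d²=17 ≤ ρ²=20; F_rep = 26·(-1,4)/17² = (-0.0900,0.3599)
o3: d²=288 > ρ²=20 → inactive
o4: d²=244 > ρ²=20 → inactive
F = F_att + ΣF_rep = (12.6600,0.3599)
p' = p + 1/10·F = (-9.7340,-1.9640)

Fx=12.6600 Fy=0.3599 x'=-9.7340 y'=-1.9640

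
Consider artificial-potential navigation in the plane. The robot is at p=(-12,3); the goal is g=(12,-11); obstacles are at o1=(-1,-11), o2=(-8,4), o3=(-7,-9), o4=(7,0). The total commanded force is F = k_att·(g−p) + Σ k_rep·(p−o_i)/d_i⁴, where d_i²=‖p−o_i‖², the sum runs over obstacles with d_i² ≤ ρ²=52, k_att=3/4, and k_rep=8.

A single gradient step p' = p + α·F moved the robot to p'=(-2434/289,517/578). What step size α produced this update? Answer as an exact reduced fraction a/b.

α = 1/5

F_att = 3/4·(g−p) = 3/4·(24,-14) = (18.0000,-10.5000)
o1: d²=317 > ρ²=52 → inactive
o2: d²=17 ≤ ρ²=52; F_rep = 8·(-4,-1)/17² = (-0.1107,-0.0277)
o3: d²=169 > ρ²=52 → inactive
o4: d²=370 > ρ²=52 → inactive
F = F_att + ΣF_rep = (17.8893,-10.5277)
Δp = p'−p = (3.5779,-2.1055); α = Δx/Fx = (1034/289) / (5170/289) = 1/5
check: Δy/Fy = (-1217/578) / (-6085/578) = 1/5 ✓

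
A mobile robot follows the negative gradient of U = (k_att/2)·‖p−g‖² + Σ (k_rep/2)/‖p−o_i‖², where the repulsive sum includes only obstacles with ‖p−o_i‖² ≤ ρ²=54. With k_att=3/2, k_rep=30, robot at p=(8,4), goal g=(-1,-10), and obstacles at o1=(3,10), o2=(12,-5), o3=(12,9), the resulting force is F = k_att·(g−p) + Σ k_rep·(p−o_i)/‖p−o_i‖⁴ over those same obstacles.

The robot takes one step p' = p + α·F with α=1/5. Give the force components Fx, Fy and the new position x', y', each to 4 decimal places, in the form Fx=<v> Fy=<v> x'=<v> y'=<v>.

F_att = 3/2·(g−p) = 3/2·(-9,-14) = (-13.5000,-21.0000)
o1: d²=61 > ρ²=54 → inactive
o2: d²=97 > ρ²=54 → inactive
o3: d²=41 ≤ ρ²=54; F_rep = 30·(-4,-5)/41² = (-0.0714,-0.0892)
F = F_att + ΣF_rep = (-13.5714,-21.0892)
p' = p + 1/5·F = (5.2857,-0.2178)

Fx=-13.5714 Fy=-21.0892 x'=5.2857 y'=-0.2178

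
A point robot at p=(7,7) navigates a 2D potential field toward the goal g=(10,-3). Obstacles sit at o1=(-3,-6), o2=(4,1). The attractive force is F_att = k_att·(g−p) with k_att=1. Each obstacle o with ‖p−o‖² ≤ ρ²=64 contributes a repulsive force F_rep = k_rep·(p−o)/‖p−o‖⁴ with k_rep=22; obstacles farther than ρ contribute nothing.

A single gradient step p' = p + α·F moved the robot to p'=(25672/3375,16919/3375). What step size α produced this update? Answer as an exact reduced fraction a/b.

α = 1/5

F_att = 1·(g−p) = 1·(3,-10) = (3.0000,-10.0000)
o1: d²=269 > ρ²=64 → inactive
o2: d²=45 ≤ ρ²=64; F_rep = 22·(3,6)/45² = (0.0326,0.0652)
F = F_att + ΣF_rep = (3.0326,-9.9348)
Δp = p'−p = (0.6065,-1.9870); α = Δx/Fx = (2047/3375) / (2047/675) = 1/5
check: Δy/Fy = (-6706/3375) / (-6706/675) = 1/5 ✓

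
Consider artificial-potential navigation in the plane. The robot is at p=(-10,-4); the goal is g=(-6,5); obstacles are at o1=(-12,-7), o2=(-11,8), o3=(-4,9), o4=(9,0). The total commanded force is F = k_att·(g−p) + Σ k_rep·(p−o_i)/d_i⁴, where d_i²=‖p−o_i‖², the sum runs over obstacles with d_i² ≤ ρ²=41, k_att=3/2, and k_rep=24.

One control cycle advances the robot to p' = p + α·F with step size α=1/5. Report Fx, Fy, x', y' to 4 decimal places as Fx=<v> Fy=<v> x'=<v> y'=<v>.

F_att = 3/2·(g−p) = 3/2·(4,9) = (6.0000,13.5000)
o1: d²=13 ≤ ρ²=41; F_rep = 24·(2,3)/13² = (0.2840,0.4260)
o2: d²=145 > ρ²=41 → inactive
o3: d²=205 > ρ²=41 → inactive
o4: d²=377 > ρ²=41 → inactive
F = F_att + ΣF_rep = (6.2840,13.9260)
p' = p + 1/5·F = (-8.7432,-1.2148)

Fx=6.2840 Fy=13.9260 x'=-8.7432 y'=-1.2148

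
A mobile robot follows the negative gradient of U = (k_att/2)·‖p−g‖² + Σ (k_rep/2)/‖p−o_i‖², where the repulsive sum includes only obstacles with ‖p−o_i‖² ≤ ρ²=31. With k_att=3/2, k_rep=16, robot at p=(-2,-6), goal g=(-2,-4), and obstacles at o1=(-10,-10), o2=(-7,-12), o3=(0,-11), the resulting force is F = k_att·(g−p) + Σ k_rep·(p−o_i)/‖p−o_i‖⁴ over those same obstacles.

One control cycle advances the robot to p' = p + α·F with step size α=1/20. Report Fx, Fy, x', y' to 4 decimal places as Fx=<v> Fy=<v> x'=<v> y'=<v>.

Fx=-0.0380 Fy=3.0951 x'=-2.0019 y'=-5.8452

F_att = 3/2·(g−p) = 3/2·(0,2) = (0.0000,3.0000)
o1: d²=80 > ρ²=31 → inactive
o2: d²=61 > ρ²=31 → inactive
o3: d²=29 ≤ ρ²=31; F_rep = 16·(-2,5)/29² = (-0.0380,0.0951)
F = F_att + ΣF_rep = (-0.0380,3.0951)
p' = p + 1/20·F = (-2.0019,-5.8452)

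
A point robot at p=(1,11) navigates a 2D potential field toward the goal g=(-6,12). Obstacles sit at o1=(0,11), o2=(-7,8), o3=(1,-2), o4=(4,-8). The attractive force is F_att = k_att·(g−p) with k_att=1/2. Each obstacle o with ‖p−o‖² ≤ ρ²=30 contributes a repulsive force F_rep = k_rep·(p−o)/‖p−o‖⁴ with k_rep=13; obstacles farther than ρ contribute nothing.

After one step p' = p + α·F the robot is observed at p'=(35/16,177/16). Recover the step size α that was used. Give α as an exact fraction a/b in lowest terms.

α = 1/8

F_att = 1/2·(g−p) = 1/2·(-7,1) = (-3.5000,0.5000)
o1: d²=1 ≤ ρ²=30; F_rep = 13·(1,0)/1² = (13.0000,0.0000)
o2: d²=73 > ρ²=30 → inactive
o3: d²=169 > ρ²=30 → inactive
o4: d²=370 > ρ²=30 → inactive
F = F_att + ΣF_rep = (9.5000,0.5000)
Δp = p'−p = (1.1875,0.0625); α = Δx/Fx = (19/16) / (19/2) = 1/8
check: Δy/Fy = (1/16) / (1/2) = 1/8 ✓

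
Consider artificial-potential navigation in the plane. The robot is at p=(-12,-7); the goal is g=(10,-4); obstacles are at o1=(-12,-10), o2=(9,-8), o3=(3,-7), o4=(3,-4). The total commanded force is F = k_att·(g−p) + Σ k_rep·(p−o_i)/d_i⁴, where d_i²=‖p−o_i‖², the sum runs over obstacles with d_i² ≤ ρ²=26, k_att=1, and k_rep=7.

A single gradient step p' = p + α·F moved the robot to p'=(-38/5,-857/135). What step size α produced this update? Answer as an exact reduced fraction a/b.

α = 1/5

F_att = 1·(g−p) = 1·(22,3) = (22.0000,3.0000)
o1: d²=9 ≤ ρ²=26; F_rep = 7·(0,3)/9² = (0.0000,0.2593)
o2: d²=442 > ρ²=26 → inactive
o3: d²=225 > ρ²=26 → inactive
o4: d²=234 > ρ²=26 → inactive
F = F_att + ΣF_rep = (22.0000,3.2593)
Δp = p'−p = (4.4000,0.6519); α = Δx/Fx = (22/5) / (22) = 1/5
check: Δy/Fy = (88/135) / (88/27) = 1/5 ✓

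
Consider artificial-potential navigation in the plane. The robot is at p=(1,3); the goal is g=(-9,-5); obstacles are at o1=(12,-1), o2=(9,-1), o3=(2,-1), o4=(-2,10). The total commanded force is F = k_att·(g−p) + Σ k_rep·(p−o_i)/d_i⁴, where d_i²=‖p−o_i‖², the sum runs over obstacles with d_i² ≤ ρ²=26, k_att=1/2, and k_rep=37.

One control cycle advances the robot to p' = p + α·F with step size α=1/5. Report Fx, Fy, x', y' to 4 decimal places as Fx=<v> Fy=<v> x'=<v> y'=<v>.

F_att = 1/2·(g−p) = 1/2·(-10,-8) = (-5.0000,-4.0000)
o1: d²=137 > ρ²=26 → inactive
o2: d²=80 > ρ²=26 → inactive
o3: d²=17 ≤ ρ²=26; F_rep = 37·(-1,4)/17² = (-0.1280,0.5121)
o4: d²=58 > ρ²=26 → inactive
F = F_att + ΣF_rep = (-5.1280,-3.4879)
p' = p + 1/5·F = (-0.0256,2.3024)

Fx=-5.1280 Fy=-3.4879 x'=-0.0256 y'=2.3024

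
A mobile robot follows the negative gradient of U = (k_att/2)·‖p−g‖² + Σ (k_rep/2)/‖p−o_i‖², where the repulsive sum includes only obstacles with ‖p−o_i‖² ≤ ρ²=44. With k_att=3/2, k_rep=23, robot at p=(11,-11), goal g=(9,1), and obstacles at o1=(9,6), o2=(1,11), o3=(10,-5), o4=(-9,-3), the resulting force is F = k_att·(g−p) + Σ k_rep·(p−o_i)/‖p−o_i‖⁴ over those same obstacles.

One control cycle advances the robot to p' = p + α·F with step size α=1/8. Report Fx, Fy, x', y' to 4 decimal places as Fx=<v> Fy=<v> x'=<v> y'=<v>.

Fx=-2.9832 Fy=17.8992 x'=10.6271 y'=-8.7626

F_att = 3/2·(g−p) = 3/2·(-2,12) = (-3.0000,18.0000)
o1: d²=293 > ρ²=44 → inactive
o2: d²=584 > ρ²=44 → inactive
o3: d²=37 ≤ ρ²=44; F_rep = 23·(1,-6)/37² = (0.0168,-0.1008)
o4: d²=464 > ρ²=44 → inactive
F = F_att + ΣF_rep = (-2.9832,17.8992)
p' = p + 1/8·F = (10.6271,-8.7626)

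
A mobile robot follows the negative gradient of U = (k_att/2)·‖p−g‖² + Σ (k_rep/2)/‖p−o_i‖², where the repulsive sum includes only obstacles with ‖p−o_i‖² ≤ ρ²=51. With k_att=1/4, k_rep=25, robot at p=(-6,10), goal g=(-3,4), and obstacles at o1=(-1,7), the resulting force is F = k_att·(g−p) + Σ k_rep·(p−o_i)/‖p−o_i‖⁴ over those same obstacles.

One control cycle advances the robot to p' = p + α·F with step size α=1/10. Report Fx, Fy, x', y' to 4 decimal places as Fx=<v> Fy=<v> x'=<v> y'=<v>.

Fx=0.6419 Fy=-1.4351 x'=-5.9358 y'=9.8565

F_att = 1/4·(g−p) = 1/4·(3,-6) = (0.7500,-1.5000)
o1: d²=34 ≤ ρ²=51; F_rep = 25·(-5,3)/34² = (-0.1081,0.0649)
F = F_att + ΣF_rep = (0.6419,-1.4351)
p' = p + 1/10·F = (-5.9358,9.8565)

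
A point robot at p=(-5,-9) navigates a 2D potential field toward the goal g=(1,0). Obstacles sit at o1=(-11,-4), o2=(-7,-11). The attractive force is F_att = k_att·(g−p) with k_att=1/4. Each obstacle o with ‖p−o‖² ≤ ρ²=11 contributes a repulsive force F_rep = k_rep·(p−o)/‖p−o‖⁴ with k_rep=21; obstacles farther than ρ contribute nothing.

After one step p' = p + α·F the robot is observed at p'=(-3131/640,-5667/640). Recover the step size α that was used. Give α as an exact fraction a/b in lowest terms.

F_att = 1/4·(g−p) = 1/4·(6,9) = (1.5000,2.2500)
o1: d²=61 > ρ²=11 → inactive
o2: d²=8 ≤ ρ²=11; F_rep = 21·(2,2)/8² = (0.6562,0.6562)
F = F_att + ΣF_rep = (2.1562,2.9062)
Δp = p'−p = (0.1078,0.1453); α = Δx/Fx = (69/640) / (69/32) = 1/20
check: Δy/Fy = (93/640) / (93/32) = 1/20 ✓

α = 1/20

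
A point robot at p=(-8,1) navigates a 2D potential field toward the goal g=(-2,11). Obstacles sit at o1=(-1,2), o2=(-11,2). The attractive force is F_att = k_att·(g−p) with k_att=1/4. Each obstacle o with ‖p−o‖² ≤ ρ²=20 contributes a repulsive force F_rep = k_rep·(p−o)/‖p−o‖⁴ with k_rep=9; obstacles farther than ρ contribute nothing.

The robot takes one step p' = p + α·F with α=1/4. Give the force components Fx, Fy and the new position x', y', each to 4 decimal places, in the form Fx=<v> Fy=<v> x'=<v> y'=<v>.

F_att = 1/4·(g−p) = 1/4·(6,10) = (1.5000,2.5000)
o1: d²=50 > ρ²=20 → inactive
o2: d²=10 ≤ ρ²=20; F_rep = 9·(3,-1)/10² = (0.2700,-0.0900)
F = F_att + ΣF_rep = (1.7700,2.4100)
p' = p + 1/4·F = (-7.5575,1.6025)

Fx=1.7700 Fy=2.4100 x'=-7.5575 y'=1.6025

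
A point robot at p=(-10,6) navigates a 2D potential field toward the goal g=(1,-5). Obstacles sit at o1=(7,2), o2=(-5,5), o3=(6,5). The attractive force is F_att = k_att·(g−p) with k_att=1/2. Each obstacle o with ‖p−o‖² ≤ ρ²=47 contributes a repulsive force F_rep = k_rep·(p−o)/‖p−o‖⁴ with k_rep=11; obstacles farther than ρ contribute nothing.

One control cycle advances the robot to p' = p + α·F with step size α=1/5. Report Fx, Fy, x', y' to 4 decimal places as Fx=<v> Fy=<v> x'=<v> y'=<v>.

F_att = 1/2·(g−p) = 1/2·(11,-11) = (5.5000,-5.5000)
o1: d²=305 > ρ²=47 → inactive
o2: d²=26 ≤ ρ²=47; F_rep = 11·(-5,1)/26² = (-0.0814,0.0163)
o3: d²=257 > ρ²=47 → inactive
F = F_att + ΣF_rep = (5.4186,-5.4837)
p' = p + 1/5·F = (-8.9163,4.9033)

Fx=5.4186 Fy=-5.4837 x'=-8.9163 y'=4.9033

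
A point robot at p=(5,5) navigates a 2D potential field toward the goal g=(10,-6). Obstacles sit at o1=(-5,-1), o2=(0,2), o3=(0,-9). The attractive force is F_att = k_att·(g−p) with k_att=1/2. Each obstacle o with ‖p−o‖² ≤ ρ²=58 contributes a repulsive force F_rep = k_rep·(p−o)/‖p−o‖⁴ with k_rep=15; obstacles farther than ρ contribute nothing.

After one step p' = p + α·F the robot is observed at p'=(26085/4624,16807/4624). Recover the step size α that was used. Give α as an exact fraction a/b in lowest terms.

α = 1/4

F_att = 1/2·(g−p) = 1/2·(5,-11) = (2.5000,-5.5000)
o1: d²=136 > ρ²=58 → inactive
o2: d²=34 ≤ ρ²=58; F_rep = 15·(5,3)/34² = (0.0649,0.0389)
o3: d²=221 > ρ²=58 → inactive
F = F_att + ΣF_rep = (2.5649,-5.4611)
Δp = p'−p = (0.6412,-1.3653); α = Δx/Fx = (2965/4624) / (2965/1156) = 1/4
check: Δy/Fy = (-6313/4624) / (-6313/1156) = 1/4 ✓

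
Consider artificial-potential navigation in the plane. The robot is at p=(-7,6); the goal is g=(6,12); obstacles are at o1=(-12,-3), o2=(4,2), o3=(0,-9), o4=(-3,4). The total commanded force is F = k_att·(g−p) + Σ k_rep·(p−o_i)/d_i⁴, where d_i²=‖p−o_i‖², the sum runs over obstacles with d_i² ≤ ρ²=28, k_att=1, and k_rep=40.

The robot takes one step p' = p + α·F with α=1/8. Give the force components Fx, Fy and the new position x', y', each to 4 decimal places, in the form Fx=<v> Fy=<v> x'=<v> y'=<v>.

F_att = 1·(g−p) = 1·(13,6) = (13.0000,6.0000)
o1: d²=106 > ρ²=28 → inactive
o2: d²=137 > ρ²=28 → inactive
o3: d²=274 > ρ²=28 → inactive
o4: d²=20 ≤ ρ²=28; F_rep = 40·(-4,2)/20² = (-0.4000,0.2000)
F = F_att + ΣF_rep = (12.6000,6.2000)
p' = p + 1/8·F = (-5.4250,6.7750)

Fx=12.6000 Fy=6.2000 x'=-5.4250 y'=6.7750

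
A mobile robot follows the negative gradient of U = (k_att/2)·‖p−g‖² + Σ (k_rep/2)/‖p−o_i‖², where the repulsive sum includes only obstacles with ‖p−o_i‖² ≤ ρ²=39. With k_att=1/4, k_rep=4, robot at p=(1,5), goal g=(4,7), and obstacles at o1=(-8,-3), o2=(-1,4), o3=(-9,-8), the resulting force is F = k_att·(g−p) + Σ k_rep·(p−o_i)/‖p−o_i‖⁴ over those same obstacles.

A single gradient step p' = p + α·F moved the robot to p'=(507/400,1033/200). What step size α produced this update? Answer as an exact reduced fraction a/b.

F_att = 1/4·(g−p) = 1/4·(3,2) = (0.7500,0.5000)
o1: d²=145 > ρ²=39 → inactive
o2: d²=5 ≤ ρ²=39; F_rep = 4·(2,1)/5² = (0.3200,0.1600)
o3: d²=269 > ρ²=39 → inactive
F = F_att + ΣF_rep = (1.0700,0.6600)
Δp = p'−p = (0.2675,0.1650); α = Δx/Fx = (107/400) / (107/100) = 1/4
check: Δy/Fy = (33/200) / (33/50) = 1/4 ✓

α = 1/4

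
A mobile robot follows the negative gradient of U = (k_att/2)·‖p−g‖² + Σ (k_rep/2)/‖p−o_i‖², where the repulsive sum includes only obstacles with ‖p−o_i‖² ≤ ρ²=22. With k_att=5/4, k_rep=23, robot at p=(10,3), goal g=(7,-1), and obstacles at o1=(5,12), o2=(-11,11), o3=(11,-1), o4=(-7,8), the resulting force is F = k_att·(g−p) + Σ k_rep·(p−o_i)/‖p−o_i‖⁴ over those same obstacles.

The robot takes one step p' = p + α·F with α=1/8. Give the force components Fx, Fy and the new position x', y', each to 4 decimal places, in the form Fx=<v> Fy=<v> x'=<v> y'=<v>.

F_att = 5/4·(g−p) = 5/4·(-3,-4) = (-3.7500,-5.0000)
o1: d²=106 > ρ²=22 → inactive
o2: d²=505 > ρ²=22 → inactive
o3: d²=17 ≤ ρ²=22; F_rep = 23·(-1,4)/17² = (-0.0796,0.3183)
o4: d²=314 > ρ²=22 → inactive
F = F_att + ΣF_rep = (-3.8296,-4.6817)
p' = p + 1/8·F = (9.5213,2.4148)

Fx=-3.8296 Fy=-4.6817 x'=9.5213 y'=2.4148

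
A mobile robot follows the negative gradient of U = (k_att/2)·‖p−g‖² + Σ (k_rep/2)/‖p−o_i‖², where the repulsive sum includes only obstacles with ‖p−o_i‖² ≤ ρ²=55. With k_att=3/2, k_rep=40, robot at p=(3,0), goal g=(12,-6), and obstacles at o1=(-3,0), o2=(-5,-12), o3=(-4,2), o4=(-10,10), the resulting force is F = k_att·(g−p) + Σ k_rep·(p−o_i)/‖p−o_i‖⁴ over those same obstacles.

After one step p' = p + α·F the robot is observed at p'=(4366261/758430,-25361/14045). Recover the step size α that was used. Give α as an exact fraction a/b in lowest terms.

α = 1/5

F_att = 3/2·(g−p) = 3/2·(9,-6) = (13.5000,-9.0000)
o1: d²=36 ≤ ρ²=55; F_rep = 40·(6,0)/36² = (0.1852,0.0000)
o2: d²=208 > ρ²=55 → inactive
o3: d²=53 ≤ ρ²=55; F_rep = 40·(7,-2)/53² = (0.0997,-0.0285)
o4: d²=269 > ρ²=55 → inactive
F = F_att + ΣF_rep = (13.7849,-9.0285)
Δp = p'−p = (2.7570,-1.8057); α = Δx/Fx = (2090971/758430) / (2090971/151686) = 1/5
check: Δy/Fy = (-25361/14045) / (-25361/2809) = 1/5 ✓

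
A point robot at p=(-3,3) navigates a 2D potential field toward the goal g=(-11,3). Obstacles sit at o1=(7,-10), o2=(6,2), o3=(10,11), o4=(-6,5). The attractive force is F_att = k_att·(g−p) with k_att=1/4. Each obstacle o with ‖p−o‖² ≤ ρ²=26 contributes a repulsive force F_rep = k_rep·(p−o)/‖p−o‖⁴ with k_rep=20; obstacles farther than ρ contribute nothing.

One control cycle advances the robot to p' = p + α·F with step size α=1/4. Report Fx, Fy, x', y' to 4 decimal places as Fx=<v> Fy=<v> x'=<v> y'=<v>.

F_att = 1/4·(g−p) = 1/4·(-8,0) = (-2.0000,0.0000)
o1: d²=269 > ρ²=26 → inactive
o2: d²=82 > ρ²=26 → inactive
o3: d²=233 > ρ²=26 → inactive
o4: d²=13 ≤ ρ²=26; F_rep = 20·(3,-2)/13² = (0.3550,-0.2367)
F = F_att + ΣF_rep = (-1.6450,-0.2367)
p' = p + 1/4·F = (-3.4112,2.9408)

Fx=-1.6450 Fy=-0.2367 x'=-3.4112 y'=2.9408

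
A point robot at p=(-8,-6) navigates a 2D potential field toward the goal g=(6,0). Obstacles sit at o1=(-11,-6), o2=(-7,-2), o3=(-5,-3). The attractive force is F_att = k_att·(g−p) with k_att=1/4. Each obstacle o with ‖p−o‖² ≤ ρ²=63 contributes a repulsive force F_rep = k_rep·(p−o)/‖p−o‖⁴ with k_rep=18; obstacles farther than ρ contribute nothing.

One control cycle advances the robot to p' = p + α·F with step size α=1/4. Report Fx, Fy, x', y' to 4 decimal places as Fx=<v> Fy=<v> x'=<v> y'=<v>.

F_att = 1/4·(g−p) = 1/4·(14,6) = (3.5000,1.5000)
o1: d²=9 ≤ ρ²=63; F_rep = 18·(3,0)/9² = (0.6667,0.0000)
o2: d²=17 ≤ ρ²=63; F_rep = 18·(-1,-4)/17² = (-0.0623,-0.2491)
o3: d²=18 ≤ ρ²=63; F_rep = 18·(-3,-3)/18² = (-0.1667,-0.1667)
F = F_att + ΣF_rep = (3.9377,1.0842)
p' = p + 1/4·F = (-7.0156,-5.7290)

Fx=3.9377 Fy=1.0842 x'=-7.0156 y'=-5.7290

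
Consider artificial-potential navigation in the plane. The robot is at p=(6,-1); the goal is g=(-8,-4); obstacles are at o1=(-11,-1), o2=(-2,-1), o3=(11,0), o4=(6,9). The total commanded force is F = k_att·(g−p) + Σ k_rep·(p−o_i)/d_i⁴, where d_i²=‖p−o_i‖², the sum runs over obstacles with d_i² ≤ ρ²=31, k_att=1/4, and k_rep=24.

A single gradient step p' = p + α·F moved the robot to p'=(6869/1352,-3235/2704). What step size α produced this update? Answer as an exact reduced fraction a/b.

F_att = 1/4·(g−p) = 1/4·(-14,-3) = (-3.5000,-0.7500)
o1: d²=289 > ρ²=31 → inactive
o2: d²=64 > ρ²=31 → inactive
o3: d²=26 ≤ ρ²=31; F_rep = 24·(-5,-1)/26² = (-0.1775,-0.0355)
o4: d²=100 > ρ²=31 → inactive
F = F_att + ΣF_rep = (-3.6775,-0.7855)
Δp = p'−p = (-0.9194,-0.1964); α = Δx/Fx = (-1243/1352) / (-1243/338) = 1/4
check: Δy/Fy = (-531/2704) / (-531/676) = 1/4 ✓

α = 1/4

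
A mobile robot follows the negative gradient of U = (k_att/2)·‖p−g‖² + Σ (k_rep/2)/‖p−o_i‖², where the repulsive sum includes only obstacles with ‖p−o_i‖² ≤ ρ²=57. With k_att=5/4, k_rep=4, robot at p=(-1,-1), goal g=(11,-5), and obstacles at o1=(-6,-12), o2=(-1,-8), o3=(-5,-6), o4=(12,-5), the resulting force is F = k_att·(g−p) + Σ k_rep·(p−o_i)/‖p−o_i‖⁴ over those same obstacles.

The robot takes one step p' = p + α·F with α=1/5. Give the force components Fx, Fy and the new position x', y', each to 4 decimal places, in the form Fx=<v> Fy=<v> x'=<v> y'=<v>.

Fx=15.0095 Fy=-4.9764 x'=2.0019 y'=-1.9953

F_att = 5/4·(g−p) = 5/4·(12,-4) = (15.0000,-5.0000)
o1: d²=146 > ρ²=57 → inactive
o2: d²=49 ≤ ρ²=57; F_rep = 4·(0,7)/49² = (0.0000,0.0117)
o3: d²=41 ≤ ρ²=57; F_rep = 4·(4,5)/41² = (0.0095,0.0119)
o4: d²=185 > ρ²=57 → inactive
F = F_att + ΣF_rep = (15.0095,-4.9764)
p' = p + 1/5·F = (2.0019,-1.9953)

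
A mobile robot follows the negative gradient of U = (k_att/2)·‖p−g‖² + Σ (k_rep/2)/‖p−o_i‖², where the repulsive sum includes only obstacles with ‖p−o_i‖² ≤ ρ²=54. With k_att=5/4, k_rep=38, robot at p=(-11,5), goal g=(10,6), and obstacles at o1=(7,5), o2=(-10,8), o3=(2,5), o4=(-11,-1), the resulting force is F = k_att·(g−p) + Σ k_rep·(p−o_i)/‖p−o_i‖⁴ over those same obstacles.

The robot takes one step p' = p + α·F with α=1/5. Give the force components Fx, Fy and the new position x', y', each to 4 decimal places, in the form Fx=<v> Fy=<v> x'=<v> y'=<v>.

F_att = 5/4·(g−p) = 5/4·(21,1) = (26.2500,1.2500)
o1: d²=324 > ρ²=54 → inactive
o2: d²=10 ≤ ρ²=54; F_rep = 38·(-1,-3)/10² = (-0.3800,-1.1400)
o3: d²=169 > ρ²=54 → inactive
o4: d²=36 ≤ ρ²=54; F_rep = 38·(0,6)/36² = (0.0000,0.1759)
F = F_att + ΣF_rep = (25.8700,0.2859)
p' = p + 1/5·F = (-5.8260,5.0572)

Fx=25.8700 Fy=0.2859 x'=-5.8260 y'=5.0572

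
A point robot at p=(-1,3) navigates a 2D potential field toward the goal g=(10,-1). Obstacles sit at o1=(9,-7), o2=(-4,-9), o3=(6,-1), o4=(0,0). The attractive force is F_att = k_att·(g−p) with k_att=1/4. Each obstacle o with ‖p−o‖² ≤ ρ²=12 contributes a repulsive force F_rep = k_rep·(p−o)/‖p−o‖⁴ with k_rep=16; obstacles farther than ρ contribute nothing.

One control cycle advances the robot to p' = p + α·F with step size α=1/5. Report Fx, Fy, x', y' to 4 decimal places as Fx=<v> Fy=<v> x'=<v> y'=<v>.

Fx=2.5900 Fy=-0.5200 x'=-0.4820 y'=2.8960

F_att = 1/4·(g−p) = 1/4·(11,-4) = (2.7500,-1.0000)
o1: d²=200 > ρ²=12 → inactive
o2: d²=153 > ρ²=12 → inactive
o3: d²=65 > ρ²=12 → inactive
o4: d²=10 ≤ ρ²=12; F_rep = 16·(-1,3)/10² = (-0.1600,0.4800)
F = F_att + ΣF_rep = (2.5900,-0.5200)
p' = p + 1/5·F = (-0.4820,2.8960)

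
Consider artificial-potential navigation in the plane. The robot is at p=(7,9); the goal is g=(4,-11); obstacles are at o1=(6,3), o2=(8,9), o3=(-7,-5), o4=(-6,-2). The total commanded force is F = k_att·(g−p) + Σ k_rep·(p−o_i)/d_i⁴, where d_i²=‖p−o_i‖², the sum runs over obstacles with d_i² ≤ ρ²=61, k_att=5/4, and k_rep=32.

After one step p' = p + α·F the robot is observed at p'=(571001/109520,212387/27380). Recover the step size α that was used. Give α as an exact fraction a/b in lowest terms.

α = 1/20

F_att = 5/4·(g−p) = 5/4·(-3,-20) = (-3.7500,-25.0000)
o1: d²=37 ≤ ρ²=61; F_rep = 32·(1,6)/37² = (0.0234,0.1402)
o2: d²=1 ≤ ρ²=61; F_rep = 32·(-1,0)/1² = (-32.0000,0.0000)
o3: d²=392 > ρ²=61 → inactive
o4: d²=290 > ρ²=61 → inactive
F = F_att + ΣF_rep = (-35.7266,-24.8598)
Δp = p'−p = (-1.7863,-1.2430); α = Δx/Fx = (-195639/109520) / (-195639/5476) = 1/20
check: Δy/Fy = (-34033/27380) / (-34033/1369) = 1/20 ✓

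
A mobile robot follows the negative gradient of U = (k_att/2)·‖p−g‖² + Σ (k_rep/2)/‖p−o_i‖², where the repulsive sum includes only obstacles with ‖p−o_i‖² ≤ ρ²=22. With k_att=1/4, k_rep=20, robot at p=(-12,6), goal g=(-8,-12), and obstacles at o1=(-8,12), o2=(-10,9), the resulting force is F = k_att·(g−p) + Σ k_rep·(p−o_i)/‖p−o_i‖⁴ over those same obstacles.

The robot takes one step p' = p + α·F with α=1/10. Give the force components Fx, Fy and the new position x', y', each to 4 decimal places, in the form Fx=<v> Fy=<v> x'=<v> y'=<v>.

F_att = 1/4·(g−p) = 1/4·(4,-18) = (1.0000,-4.5000)
o1: d²=52 > ρ²=22 → inactive
o2: d²=13 ≤ ρ²=22; F_rep = 20·(-2,-3)/13² = (-0.2367,-0.3550)
F = F_att + ΣF_rep = (0.7633,-4.8550)
p' = p + 1/10·F = (-11.9237,5.5145)

Fx=0.7633 Fy=-4.8550 x'=-11.9237 y'=5.5145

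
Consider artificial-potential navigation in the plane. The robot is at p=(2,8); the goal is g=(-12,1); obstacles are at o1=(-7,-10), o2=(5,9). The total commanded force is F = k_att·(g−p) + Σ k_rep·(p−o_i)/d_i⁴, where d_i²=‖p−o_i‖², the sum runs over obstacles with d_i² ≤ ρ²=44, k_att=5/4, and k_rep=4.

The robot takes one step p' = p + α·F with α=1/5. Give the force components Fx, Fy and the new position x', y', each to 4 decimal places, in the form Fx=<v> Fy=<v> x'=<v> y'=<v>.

F_att = 5/4·(g−p) = 5/4·(-14,-7) = (-17.5000,-8.7500)
o1: d²=405 > ρ²=44 → inactive
o2: d²=10 ≤ ρ²=44; F_rep = 4·(-3,-1)/10² = (-0.1200,-0.0400)
F = F_att + ΣF_rep = (-17.6200,-8.7900)
p' = p + 1/5·F = (-1.5240,6.2420)

Fx=-17.6200 Fy=-8.7900 x'=-1.5240 y'=6.2420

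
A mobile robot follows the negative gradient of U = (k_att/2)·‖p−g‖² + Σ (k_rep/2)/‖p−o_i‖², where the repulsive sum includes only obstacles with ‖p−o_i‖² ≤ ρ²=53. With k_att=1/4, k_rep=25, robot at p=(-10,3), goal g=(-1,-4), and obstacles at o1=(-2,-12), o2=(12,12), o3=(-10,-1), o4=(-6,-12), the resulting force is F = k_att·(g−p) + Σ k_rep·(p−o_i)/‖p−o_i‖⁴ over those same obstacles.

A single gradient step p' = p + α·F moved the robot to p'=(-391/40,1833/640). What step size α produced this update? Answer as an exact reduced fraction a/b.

α = 1/10

F_att = 1/4·(g−p) = 1/4·(9,-7) = (2.2500,-1.7500)
o1: d²=289 > ρ²=53 → inactive
o2: d²=565 > ρ²=53 → inactive
o3: d²=16 ≤ ρ²=53; F_rep = 25·(0,4)/16² = (0.0000,0.3906)
o4: d²=241 > ρ²=53 → inactive
F = F_att + ΣF_rep = (2.2500,-1.3594)
Δp = p'−p = (0.2250,-0.1359); α = Δx/Fx = (9/40) / (9/4) = 1/10
check: Δy/Fy = (-87/640) / (-87/64) = 1/10 ✓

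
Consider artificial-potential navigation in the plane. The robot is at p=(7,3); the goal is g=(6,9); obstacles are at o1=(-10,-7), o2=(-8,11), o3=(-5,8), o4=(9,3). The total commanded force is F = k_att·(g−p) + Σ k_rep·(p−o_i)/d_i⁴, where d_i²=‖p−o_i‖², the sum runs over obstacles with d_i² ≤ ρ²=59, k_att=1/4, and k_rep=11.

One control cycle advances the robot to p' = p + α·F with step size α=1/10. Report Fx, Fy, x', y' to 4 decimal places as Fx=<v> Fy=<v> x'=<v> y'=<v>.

Fx=-1.6250 Fy=1.5000 x'=6.8375 y'=3.1500

F_att = 1/4·(g−p) = 1/4·(-1,6) = (-0.2500,1.5000)
o1: d²=389 > ρ²=59 → inactive
o2: d²=289 > ρ²=59 → inactive
o3: d²=169 > ρ²=59 → inactive
o4: d²=4 ≤ ρ²=59; F_rep = 11·(-2,0)/4² = (-1.3750,0.0000)
F = F_att + ΣF_rep = (-1.6250,1.5000)
p' = p + 1/10·F = (6.8375,3.1500)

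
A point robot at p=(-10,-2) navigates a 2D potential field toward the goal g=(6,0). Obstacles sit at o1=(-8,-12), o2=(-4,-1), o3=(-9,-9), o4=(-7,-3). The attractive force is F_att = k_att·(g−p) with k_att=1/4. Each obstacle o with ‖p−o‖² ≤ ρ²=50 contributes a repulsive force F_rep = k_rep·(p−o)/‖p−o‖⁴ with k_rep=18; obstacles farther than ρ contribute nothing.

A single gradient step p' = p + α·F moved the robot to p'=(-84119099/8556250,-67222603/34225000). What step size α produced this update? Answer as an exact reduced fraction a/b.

α = 1/20

F_att = 1/4·(g−p) = 1/4·(16,2) = (4.0000,0.5000)
o1: d²=104 > ρ²=50 → inactive
o2: d²=37 ≤ ρ²=50; F_rep = 18·(-6,-1)/37² = (-0.0789,-0.0131)
o3: d²=50 ≤ ρ²=50; F_rep = 18·(-1,7)/50² = (-0.0072,0.0504)
o4: d²=10 ≤ ρ²=50; F_rep = 18·(-3,1)/10² = (-0.5400,0.1800)
F = F_att + ΣF_rep = (3.3739,0.7173)
Δp = p'−p = (0.1687,0.0359); α = Δx/Fx = (1443401/8556250) / (2886802/855625) = 1/20
check: Δy/Fy = (1227397/34225000) / (1227397/1711250) = 1/20 ✓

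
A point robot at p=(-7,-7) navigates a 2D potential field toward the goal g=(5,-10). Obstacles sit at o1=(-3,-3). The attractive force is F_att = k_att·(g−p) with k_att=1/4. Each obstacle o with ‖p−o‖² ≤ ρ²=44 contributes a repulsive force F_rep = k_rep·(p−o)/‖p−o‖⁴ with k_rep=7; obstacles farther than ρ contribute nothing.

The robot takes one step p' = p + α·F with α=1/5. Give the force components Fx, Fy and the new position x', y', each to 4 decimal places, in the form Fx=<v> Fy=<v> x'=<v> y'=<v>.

F_att = 1/4·(g−p) = 1/4·(12,-3) = (3.0000,-0.7500)
o1: d²=32 ≤ ρ²=44; F_rep = 7·(-4,-4)/32² = (-0.0273,-0.0273)
F = F_att + ΣF_rep = (2.9727,-0.7773)
p' = p + 1/5·F = (-6.4055,-7.1555)

Fx=2.9727 Fy=-0.7773 x'=-6.4055 y'=-7.1555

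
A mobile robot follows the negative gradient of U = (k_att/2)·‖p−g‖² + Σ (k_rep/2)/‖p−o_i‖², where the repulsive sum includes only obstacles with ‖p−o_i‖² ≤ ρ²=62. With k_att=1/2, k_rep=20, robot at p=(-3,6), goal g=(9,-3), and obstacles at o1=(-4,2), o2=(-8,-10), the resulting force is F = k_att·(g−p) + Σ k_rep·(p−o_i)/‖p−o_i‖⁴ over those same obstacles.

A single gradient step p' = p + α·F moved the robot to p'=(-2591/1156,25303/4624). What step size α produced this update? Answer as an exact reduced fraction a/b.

α = 1/8

F_att = 1/2·(g−p) = 1/2·(12,-9) = (6.0000,-4.5000)
o1: d²=17 ≤ ρ²=62; F_rep = 20·(1,4)/17² = (0.0692,0.2768)
o2: d²=281 > ρ²=62 → inactive
F = F_att + ΣF_rep = (6.0692,-4.2232)
Δp = p'−p = (0.7587,-0.5279); α = Δx/Fx = (877/1156) / (1754/289) = 1/8
check: Δy/Fy = (-2441/4624) / (-2441/578) = 1/8 ✓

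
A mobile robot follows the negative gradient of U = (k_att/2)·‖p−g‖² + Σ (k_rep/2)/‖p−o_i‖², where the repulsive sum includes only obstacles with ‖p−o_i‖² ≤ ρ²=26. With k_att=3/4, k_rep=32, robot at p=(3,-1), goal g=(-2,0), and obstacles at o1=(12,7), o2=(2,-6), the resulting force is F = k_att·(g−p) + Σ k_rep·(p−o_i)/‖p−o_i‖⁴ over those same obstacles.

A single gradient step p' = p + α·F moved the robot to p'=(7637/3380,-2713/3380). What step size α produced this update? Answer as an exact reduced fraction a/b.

α = 1/5

F_att = 3/4·(g−p) = 3/4·(-5,1) = (-3.7500,0.7500)
o1: d²=145 > ρ²=26 → inactive
o2: d²=26 ≤ ρ²=26; F_rep = 32·(1,5)/26² = (0.0473,0.2367)
F = F_att + ΣF_rep = (-3.7027,0.9867)
Δp = p'−p = (-0.7405,0.1973); α = Δx/Fx = (-2503/3380) / (-2503/676) = 1/5
check: Δy/Fy = (667/3380) / (667/676) = 1/5 ✓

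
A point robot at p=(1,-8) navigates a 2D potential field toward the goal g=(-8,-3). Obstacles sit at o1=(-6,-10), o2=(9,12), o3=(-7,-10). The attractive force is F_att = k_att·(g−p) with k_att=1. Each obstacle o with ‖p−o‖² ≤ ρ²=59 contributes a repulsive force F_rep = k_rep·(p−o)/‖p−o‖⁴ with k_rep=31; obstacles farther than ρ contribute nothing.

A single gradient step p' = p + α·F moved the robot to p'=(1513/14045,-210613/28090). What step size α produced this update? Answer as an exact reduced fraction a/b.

F_att = 1·(g−p) = 1·(-9,5) = (-9.0000,5.0000)
o1: d²=53 ≤ ρ²=59; F_rep = 31·(7,2)/53² = (0.0773,0.0221)
o2: d²=464 > ρ²=59 → inactive
o3: d²=68 > ρ²=59 → inactive
F = F_att + ΣF_rep = (-8.9227,5.0221)
Δp = p'−p = (-0.8923,0.5022); α = Δx/Fx = (-12532/14045) / (-25064/2809) = 1/10
check: Δy/Fy = (14107/28090) / (14107/2809) = 1/10 ✓

α = 1/10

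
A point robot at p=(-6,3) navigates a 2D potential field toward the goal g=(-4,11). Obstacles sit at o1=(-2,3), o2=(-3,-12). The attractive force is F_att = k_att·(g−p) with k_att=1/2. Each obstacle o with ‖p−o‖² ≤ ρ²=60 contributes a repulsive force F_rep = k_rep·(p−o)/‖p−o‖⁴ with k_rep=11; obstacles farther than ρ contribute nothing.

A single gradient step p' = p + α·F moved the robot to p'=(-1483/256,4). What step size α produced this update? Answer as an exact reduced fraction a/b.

F_att = 1/2·(g−p) = 1/2·(2,8) = (1.0000,4.0000)
o1: d²=16 ≤ ρ²=60; F_rep = 11·(-4,0)/16² = (-0.1719,0.0000)
o2: d²=234 > ρ²=60 → inactive
F = F_att + ΣF_rep = (0.8281,4.0000)
Δp = p'−p = (0.2070,1.0000); α = Δx/Fx = (53/256) / (53/64) = 1/4
check: Δy/Fy = (1) / (4) = 1/4 ✓

α = 1/4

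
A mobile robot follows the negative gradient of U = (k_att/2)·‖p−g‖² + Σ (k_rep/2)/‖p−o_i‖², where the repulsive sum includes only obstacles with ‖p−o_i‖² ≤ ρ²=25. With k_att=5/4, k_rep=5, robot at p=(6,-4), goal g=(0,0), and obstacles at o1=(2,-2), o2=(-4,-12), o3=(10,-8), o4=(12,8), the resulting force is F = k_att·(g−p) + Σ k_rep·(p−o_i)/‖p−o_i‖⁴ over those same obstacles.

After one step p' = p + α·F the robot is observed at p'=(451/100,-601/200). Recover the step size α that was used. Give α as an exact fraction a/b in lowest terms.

α = 1/5

F_att = 5/4·(g−p) = 5/4·(-6,4) = (-7.5000,5.0000)
o1: d²=20 ≤ ρ²=25; F_rep = 5·(4,-2)/20² = (0.0500,-0.0250)
o2: d²=164 > ρ²=25 → inactive
o3: d²=32 > ρ²=25 → inactive
o4: d²=180 > ρ²=25 → inactive
F = F_att + ΣF_rep = (-7.4500,4.9750)
Δp = p'−p = (-1.4900,0.9950); α = Δx/Fx = (-149/100) / (-149/20) = 1/5
check: Δy/Fy = (199/200) / (199/40) = 1/5 ✓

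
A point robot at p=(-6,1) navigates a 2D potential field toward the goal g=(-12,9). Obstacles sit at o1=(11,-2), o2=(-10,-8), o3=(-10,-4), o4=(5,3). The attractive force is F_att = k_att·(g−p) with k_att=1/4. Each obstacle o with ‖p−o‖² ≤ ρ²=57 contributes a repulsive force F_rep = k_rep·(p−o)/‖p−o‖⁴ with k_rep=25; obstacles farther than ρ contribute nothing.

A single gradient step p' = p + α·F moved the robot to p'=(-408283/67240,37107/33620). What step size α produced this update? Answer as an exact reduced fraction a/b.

F_att = 1/4·(g−p) = 1/4·(-6,8) = (-1.5000,2.0000)
o1: d²=298 > ρ²=57 → inactive
o2: d²=97 > ρ²=57 → inactive
o3: d²=41 ≤ ρ²=57; F_rep = 25·(4,5)/41² = (0.0595,0.0744)
o4: d²=125 > ρ²=57 → inactive
F = F_att + ΣF_rep = (-1.4405,2.0744)
Δp = p'−p = (-0.0720,0.1037); α = Δx/Fx = (-4843/67240) / (-4843/3362) = 1/20
check: Δy/Fy = (3487/33620) / (3487/1681) = 1/20 ✓

α = 1/20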